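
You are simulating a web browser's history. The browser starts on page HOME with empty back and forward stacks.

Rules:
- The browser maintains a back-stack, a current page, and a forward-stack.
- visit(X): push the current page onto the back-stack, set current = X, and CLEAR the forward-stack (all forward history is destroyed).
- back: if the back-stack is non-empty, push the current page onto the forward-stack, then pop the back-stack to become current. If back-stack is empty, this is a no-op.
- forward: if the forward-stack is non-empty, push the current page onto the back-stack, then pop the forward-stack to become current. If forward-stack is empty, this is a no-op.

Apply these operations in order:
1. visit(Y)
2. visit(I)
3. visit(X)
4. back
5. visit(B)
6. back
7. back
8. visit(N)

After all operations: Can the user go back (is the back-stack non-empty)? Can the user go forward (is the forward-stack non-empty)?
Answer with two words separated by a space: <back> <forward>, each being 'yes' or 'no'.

After 1 (visit(Y)): cur=Y back=1 fwd=0
After 2 (visit(I)): cur=I back=2 fwd=0
After 3 (visit(X)): cur=X back=3 fwd=0
After 4 (back): cur=I back=2 fwd=1
After 5 (visit(B)): cur=B back=3 fwd=0
After 6 (back): cur=I back=2 fwd=1
After 7 (back): cur=Y back=1 fwd=2
After 8 (visit(N)): cur=N back=2 fwd=0

Answer: yes no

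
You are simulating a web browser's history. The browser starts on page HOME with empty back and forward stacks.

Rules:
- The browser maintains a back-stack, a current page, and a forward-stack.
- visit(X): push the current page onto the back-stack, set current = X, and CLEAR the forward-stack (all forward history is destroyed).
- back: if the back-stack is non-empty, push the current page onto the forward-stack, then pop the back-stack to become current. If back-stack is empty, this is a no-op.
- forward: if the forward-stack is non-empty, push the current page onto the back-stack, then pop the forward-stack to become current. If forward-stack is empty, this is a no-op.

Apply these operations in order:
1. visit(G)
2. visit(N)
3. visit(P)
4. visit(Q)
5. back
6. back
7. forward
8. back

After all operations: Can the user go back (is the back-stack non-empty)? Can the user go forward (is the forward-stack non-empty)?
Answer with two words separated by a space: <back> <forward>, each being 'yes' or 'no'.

After 1 (visit(G)): cur=G back=1 fwd=0
After 2 (visit(N)): cur=N back=2 fwd=0
After 3 (visit(P)): cur=P back=3 fwd=0
After 4 (visit(Q)): cur=Q back=4 fwd=0
After 5 (back): cur=P back=3 fwd=1
After 6 (back): cur=N back=2 fwd=2
After 7 (forward): cur=P back=3 fwd=1
After 8 (back): cur=N back=2 fwd=2

Answer: yes yes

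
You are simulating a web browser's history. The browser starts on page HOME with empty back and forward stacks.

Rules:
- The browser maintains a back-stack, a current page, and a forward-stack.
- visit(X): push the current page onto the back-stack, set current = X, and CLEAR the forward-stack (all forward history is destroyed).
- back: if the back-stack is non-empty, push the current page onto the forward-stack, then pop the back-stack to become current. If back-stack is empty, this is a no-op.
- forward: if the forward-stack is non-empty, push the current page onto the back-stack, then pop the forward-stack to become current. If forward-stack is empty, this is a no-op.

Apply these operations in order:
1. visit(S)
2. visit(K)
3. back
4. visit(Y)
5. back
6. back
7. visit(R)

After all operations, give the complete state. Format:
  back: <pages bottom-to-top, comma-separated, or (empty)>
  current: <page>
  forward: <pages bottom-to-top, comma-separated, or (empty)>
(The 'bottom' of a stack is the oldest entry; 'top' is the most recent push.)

Answer: back: HOME
current: R
forward: (empty)

Derivation:
After 1 (visit(S)): cur=S back=1 fwd=0
After 2 (visit(K)): cur=K back=2 fwd=0
After 3 (back): cur=S back=1 fwd=1
After 4 (visit(Y)): cur=Y back=2 fwd=0
After 5 (back): cur=S back=1 fwd=1
After 6 (back): cur=HOME back=0 fwd=2
After 7 (visit(R)): cur=R back=1 fwd=0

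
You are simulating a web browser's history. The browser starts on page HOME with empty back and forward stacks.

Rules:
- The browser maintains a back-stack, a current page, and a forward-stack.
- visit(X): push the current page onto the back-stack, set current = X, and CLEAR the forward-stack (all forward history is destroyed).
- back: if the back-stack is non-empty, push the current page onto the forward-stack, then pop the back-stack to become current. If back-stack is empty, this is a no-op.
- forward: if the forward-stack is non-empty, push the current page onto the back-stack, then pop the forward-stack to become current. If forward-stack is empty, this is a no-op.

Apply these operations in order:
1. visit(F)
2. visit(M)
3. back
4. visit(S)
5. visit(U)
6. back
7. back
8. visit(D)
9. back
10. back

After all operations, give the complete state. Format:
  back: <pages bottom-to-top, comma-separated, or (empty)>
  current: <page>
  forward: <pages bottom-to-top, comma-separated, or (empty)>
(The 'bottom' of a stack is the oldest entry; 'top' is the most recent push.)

Answer: back: (empty)
current: HOME
forward: D,F

Derivation:
After 1 (visit(F)): cur=F back=1 fwd=0
After 2 (visit(M)): cur=M back=2 fwd=0
After 3 (back): cur=F back=1 fwd=1
After 4 (visit(S)): cur=S back=2 fwd=0
After 5 (visit(U)): cur=U back=3 fwd=0
After 6 (back): cur=S back=2 fwd=1
After 7 (back): cur=F back=1 fwd=2
After 8 (visit(D)): cur=D back=2 fwd=0
After 9 (back): cur=F back=1 fwd=1
After 10 (back): cur=HOME back=0 fwd=2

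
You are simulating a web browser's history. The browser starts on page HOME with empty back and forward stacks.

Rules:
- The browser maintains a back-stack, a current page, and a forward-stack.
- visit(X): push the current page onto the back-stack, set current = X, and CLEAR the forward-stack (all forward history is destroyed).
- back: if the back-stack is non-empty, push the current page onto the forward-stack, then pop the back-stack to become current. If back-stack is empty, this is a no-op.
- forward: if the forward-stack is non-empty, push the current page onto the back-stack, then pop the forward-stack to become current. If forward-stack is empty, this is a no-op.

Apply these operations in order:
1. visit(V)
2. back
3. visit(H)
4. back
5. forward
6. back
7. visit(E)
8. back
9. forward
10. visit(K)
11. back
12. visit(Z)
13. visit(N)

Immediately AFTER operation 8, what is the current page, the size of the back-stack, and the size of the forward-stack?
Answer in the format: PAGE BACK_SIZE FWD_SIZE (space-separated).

After 1 (visit(V)): cur=V back=1 fwd=0
After 2 (back): cur=HOME back=0 fwd=1
After 3 (visit(H)): cur=H back=1 fwd=0
After 4 (back): cur=HOME back=0 fwd=1
After 5 (forward): cur=H back=1 fwd=0
After 6 (back): cur=HOME back=0 fwd=1
After 7 (visit(E)): cur=E back=1 fwd=0
After 8 (back): cur=HOME back=0 fwd=1

HOME 0 1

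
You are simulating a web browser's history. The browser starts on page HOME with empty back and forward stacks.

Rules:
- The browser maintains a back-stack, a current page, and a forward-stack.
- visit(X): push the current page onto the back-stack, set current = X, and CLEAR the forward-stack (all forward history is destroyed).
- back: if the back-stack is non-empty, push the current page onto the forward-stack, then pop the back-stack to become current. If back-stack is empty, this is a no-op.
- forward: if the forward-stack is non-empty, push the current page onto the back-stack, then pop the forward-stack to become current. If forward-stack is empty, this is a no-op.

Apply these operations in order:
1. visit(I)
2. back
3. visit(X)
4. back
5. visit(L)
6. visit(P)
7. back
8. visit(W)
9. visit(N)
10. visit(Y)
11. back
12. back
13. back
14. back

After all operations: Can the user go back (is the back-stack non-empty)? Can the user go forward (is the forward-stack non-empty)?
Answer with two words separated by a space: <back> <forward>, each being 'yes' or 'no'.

Answer: no yes

Derivation:
After 1 (visit(I)): cur=I back=1 fwd=0
After 2 (back): cur=HOME back=0 fwd=1
After 3 (visit(X)): cur=X back=1 fwd=0
After 4 (back): cur=HOME back=0 fwd=1
After 5 (visit(L)): cur=L back=1 fwd=0
After 6 (visit(P)): cur=P back=2 fwd=0
After 7 (back): cur=L back=1 fwd=1
After 8 (visit(W)): cur=W back=2 fwd=0
After 9 (visit(N)): cur=N back=3 fwd=0
After 10 (visit(Y)): cur=Y back=4 fwd=0
After 11 (back): cur=N back=3 fwd=1
After 12 (back): cur=W back=2 fwd=2
After 13 (back): cur=L back=1 fwd=3
After 14 (back): cur=HOME back=0 fwd=4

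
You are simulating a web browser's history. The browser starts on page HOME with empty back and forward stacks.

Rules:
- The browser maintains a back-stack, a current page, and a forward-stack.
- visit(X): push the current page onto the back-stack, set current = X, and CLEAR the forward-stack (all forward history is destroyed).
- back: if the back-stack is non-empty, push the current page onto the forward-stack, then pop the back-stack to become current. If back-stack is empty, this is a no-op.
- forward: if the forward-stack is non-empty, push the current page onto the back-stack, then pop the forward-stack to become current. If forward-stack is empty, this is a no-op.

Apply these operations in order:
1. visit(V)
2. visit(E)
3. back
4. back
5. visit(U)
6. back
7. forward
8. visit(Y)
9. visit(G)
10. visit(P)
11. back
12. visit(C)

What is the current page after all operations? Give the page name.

Answer: C

Derivation:
After 1 (visit(V)): cur=V back=1 fwd=0
After 2 (visit(E)): cur=E back=2 fwd=0
After 3 (back): cur=V back=1 fwd=1
After 4 (back): cur=HOME back=0 fwd=2
After 5 (visit(U)): cur=U back=1 fwd=0
After 6 (back): cur=HOME back=0 fwd=1
After 7 (forward): cur=U back=1 fwd=0
After 8 (visit(Y)): cur=Y back=2 fwd=0
After 9 (visit(G)): cur=G back=3 fwd=0
After 10 (visit(P)): cur=P back=4 fwd=0
After 11 (back): cur=G back=3 fwd=1
After 12 (visit(C)): cur=C back=4 fwd=0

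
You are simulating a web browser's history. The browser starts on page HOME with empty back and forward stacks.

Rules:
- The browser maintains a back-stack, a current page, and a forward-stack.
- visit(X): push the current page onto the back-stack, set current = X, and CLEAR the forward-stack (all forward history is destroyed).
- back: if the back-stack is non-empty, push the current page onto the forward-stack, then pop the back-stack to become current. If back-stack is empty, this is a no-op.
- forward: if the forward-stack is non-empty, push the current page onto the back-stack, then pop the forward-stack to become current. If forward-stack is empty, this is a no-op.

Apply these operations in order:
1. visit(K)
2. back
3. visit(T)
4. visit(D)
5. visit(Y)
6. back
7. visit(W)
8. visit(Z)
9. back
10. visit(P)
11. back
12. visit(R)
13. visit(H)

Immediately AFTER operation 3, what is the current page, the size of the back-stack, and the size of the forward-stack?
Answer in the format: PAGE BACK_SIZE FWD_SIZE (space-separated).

After 1 (visit(K)): cur=K back=1 fwd=0
After 2 (back): cur=HOME back=0 fwd=1
After 3 (visit(T)): cur=T back=1 fwd=0

T 1 0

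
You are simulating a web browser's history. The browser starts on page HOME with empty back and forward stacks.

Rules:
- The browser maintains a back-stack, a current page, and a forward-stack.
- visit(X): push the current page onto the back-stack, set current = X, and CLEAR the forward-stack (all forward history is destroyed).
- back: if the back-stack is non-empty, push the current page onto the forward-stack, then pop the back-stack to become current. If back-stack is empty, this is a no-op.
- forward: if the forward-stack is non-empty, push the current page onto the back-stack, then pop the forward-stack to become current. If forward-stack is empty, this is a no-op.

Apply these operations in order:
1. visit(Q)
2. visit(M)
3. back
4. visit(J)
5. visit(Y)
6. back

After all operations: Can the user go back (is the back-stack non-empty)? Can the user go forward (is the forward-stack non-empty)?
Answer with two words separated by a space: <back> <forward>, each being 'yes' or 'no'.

After 1 (visit(Q)): cur=Q back=1 fwd=0
After 2 (visit(M)): cur=M back=2 fwd=0
After 3 (back): cur=Q back=1 fwd=1
After 4 (visit(J)): cur=J back=2 fwd=0
After 5 (visit(Y)): cur=Y back=3 fwd=0
After 6 (back): cur=J back=2 fwd=1

Answer: yes yes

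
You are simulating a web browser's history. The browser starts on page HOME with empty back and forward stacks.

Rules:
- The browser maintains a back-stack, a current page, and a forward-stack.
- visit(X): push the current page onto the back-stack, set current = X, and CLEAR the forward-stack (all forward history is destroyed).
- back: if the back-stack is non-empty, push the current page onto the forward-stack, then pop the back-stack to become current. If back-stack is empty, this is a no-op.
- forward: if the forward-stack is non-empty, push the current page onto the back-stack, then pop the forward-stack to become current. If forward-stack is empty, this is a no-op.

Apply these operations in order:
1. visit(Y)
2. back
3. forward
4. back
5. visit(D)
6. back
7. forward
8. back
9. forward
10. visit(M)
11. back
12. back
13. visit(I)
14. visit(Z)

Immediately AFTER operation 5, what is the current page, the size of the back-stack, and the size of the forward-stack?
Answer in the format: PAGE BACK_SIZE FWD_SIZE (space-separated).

After 1 (visit(Y)): cur=Y back=1 fwd=0
After 2 (back): cur=HOME back=0 fwd=1
After 3 (forward): cur=Y back=1 fwd=0
After 4 (back): cur=HOME back=0 fwd=1
After 5 (visit(D)): cur=D back=1 fwd=0

D 1 0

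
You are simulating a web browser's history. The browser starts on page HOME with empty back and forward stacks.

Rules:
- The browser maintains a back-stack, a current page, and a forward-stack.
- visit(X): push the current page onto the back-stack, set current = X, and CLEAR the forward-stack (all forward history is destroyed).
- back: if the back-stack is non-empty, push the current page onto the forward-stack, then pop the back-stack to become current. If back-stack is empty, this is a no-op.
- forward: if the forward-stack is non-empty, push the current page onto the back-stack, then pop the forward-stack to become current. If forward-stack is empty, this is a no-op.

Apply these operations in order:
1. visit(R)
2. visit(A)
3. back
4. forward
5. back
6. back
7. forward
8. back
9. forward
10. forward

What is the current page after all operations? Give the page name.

Answer: A

Derivation:
After 1 (visit(R)): cur=R back=1 fwd=0
After 2 (visit(A)): cur=A back=2 fwd=0
After 3 (back): cur=R back=1 fwd=1
After 4 (forward): cur=A back=2 fwd=0
After 5 (back): cur=R back=1 fwd=1
After 6 (back): cur=HOME back=0 fwd=2
After 7 (forward): cur=R back=1 fwd=1
After 8 (back): cur=HOME back=0 fwd=2
After 9 (forward): cur=R back=1 fwd=1
After 10 (forward): cur=A back=2 fwd=0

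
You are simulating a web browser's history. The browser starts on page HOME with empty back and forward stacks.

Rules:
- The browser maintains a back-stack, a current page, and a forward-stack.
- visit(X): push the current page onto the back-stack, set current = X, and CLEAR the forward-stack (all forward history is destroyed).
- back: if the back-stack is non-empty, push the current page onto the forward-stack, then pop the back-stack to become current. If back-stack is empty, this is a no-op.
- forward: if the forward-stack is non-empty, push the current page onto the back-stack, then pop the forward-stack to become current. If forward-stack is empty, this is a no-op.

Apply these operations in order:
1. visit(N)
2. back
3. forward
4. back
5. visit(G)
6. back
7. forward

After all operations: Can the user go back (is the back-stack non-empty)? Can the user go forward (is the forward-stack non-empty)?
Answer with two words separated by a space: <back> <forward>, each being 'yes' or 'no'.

After 1 (visit(N)): cur=N back=1 fwd=0
After 2 (back): cur=HOME back=0 fwd=1
After 3 (forward): cur=N back=1 fwd=0
After 4 (back): cur=HOME back=0 fwd=1
After 5 (visit(G)): cur=G back=1 fwd=0
After 6 (back): cur=HOME back=0 fwd=1
After 7 (forward): cur=G back=1 fwd=0

Answer: yes no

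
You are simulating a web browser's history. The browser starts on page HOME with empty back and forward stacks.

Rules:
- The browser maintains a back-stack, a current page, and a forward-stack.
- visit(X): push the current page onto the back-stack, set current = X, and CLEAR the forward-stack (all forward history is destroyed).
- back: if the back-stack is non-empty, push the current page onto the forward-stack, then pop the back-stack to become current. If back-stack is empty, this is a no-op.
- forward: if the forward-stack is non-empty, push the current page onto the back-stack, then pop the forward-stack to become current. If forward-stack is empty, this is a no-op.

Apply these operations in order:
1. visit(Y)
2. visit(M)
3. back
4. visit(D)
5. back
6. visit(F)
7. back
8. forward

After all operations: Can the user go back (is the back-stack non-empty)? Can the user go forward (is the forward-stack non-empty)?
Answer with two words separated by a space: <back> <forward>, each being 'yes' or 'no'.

After 1 (visit(Y)): cur=Y back=1 fwd=0
After 2 (visit(M)): cur=M back=2 fwd=0
After 3 (back): cur=Y back=1 fwd=1
After 4 (visit(D)): cur=D back=2 fwd=0
After 5 (back): cur=Y back=1 fwd=1
After 6 (visit(F)): cur=F back=2 fwd=0
After 7 (back): cur=Y back=1 fwd=1
After 8 (forward): cur=F back=2 fwd=0

Answer: yes no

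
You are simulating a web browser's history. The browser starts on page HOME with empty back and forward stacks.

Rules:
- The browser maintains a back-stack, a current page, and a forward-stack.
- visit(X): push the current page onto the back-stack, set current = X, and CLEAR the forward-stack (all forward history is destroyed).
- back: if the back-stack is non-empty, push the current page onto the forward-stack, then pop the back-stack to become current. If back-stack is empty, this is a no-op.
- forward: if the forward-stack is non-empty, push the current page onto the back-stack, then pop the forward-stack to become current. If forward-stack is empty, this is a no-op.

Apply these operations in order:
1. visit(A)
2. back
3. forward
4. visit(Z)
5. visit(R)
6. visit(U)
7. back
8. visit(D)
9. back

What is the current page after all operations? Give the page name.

Answer: R

Derivation:
After 1 (visit(A)): cur=A back=1 fwd=0
After 2 (back): cur=HOME back=0 fwd=1
After 3 (forward): cur=A back=1 fwd=0
After 4 (visit(Z)): cur=Z back=2 fwd=0
After 5 (visit(R)): cur=R back=3 fwd=0
After 6 (visit(U)): cur=U back=4 fwd=0
After 7 (back): cur=R back=3 fwd=1
After 8 (visit(D)): cur=D back=4 fwd=0
After 9 (back): cur=R back=3 fwd=1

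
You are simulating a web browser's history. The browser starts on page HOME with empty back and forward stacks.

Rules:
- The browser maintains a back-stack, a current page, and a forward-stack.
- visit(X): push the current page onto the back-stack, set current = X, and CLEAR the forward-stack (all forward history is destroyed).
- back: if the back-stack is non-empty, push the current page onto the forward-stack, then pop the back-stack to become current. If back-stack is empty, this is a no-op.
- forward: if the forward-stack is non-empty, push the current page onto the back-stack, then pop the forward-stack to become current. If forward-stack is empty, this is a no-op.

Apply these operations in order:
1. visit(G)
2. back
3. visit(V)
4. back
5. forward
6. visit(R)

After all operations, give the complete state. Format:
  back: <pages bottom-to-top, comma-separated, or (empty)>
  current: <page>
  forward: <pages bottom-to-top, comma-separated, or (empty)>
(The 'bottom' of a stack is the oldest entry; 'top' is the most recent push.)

Answer: back: HOME,V
current: R
forward: (empty)

Derivation:
After 1 (visit(G)): cur=G back=1 fwd=0
After 2 (back): cur=HOME back=0 fwd=1
After 3 (visit(V)): cur=V back=1 fwd=0
After 4 (back): cur=HOME back=0 fwd=1
After 5 (forward): cur=V back=1 fwd=0
After 6 (visit(R)): cur=R back=2 fwd=0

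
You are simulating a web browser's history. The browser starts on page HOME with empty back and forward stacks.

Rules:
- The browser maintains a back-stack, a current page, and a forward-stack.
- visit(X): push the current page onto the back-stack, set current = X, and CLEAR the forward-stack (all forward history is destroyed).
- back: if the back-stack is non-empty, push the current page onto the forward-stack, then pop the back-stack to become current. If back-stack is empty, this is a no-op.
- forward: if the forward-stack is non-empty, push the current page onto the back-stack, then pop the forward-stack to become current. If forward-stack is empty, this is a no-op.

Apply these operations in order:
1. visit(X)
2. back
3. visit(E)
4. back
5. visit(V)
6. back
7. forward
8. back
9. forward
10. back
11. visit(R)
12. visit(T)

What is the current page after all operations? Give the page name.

After 1 (visit(X)): cur=X back=1 fwd=0
After 2 (back): cur=HOME back=0 fwd=1
After 3 (visit(E)): cur=E back=1 fwd=0
After 4 (back): cur=HOME back=0 fwd=1
After 5 (visit(V)): cur=V back=1 fwd=0
After 6 (back): cur=HOME back=0 fwd=1
After 7 (forward): cur=V back=1 fwd=0
After 8 (back): cur=HOME back=0 fwd=1
After 9 (forward): cur=V back=1 fwd=0
After 10 (back): cur=HOME back=0 fwd=1
After 11 (visit(R)): cur=R back=1 fwd=0
After 12 (visit(T)): cur=T back=2 fwd=0

Answer: T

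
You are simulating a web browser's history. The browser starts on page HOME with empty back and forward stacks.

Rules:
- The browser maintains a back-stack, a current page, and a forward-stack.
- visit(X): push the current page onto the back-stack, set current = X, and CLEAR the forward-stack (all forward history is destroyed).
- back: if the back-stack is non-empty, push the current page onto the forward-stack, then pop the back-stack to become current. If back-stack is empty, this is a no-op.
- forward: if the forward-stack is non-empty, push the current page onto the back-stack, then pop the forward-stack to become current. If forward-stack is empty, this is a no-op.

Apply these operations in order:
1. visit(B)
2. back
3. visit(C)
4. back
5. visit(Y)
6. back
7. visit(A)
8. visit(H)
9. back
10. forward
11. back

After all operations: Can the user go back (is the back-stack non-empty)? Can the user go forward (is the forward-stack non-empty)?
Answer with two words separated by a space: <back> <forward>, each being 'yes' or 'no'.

After 1 (visit(B)): cur=B back=1 fwd=0
After 2 (back): cur=HOME back=0 fwd=1
After 3 (visit(C)): cur=C back=1 fwd=0
After 4 (back): cur=HOME back=0 fwd=1
After 5 (visit(Y)): cur=Y back=1 fwd=0
After 6 (back): cur=HOME back=0 fwd=1
After 7 (visit(A)): cur=A back=1 fwd=0
After 8 (visit(H)): cur=H back=2 fwd=0
After 9 (back): cur=A back=1 fwd=1
After 10 (forward): cur=H back=2 fwd=0
After 11 (back): cur=A back=1 fwd=1

Answer: yes yes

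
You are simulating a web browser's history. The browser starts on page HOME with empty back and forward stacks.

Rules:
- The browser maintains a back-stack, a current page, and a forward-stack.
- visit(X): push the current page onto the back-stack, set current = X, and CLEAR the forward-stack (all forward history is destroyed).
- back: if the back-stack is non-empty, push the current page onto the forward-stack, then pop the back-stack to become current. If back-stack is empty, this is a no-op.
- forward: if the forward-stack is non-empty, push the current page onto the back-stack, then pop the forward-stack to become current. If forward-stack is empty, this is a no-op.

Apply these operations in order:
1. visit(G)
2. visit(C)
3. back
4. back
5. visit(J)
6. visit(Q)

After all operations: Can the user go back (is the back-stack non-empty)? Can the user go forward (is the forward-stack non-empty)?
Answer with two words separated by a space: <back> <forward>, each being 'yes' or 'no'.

After 1 (visit(G)): cur=G back=1 fwd=0
After 2 (visit(C)): cur=C back=2 fwd=0
After 3 (back): cur=G back=1 fwd=1
After 4 (back): cur=HOME back=0 fwd=2
After 5 (visit(J)): cur=J back=1 fwd=0
After 6 (visit(Q)): cur=Q back=2 fwd=0

Answer: yes no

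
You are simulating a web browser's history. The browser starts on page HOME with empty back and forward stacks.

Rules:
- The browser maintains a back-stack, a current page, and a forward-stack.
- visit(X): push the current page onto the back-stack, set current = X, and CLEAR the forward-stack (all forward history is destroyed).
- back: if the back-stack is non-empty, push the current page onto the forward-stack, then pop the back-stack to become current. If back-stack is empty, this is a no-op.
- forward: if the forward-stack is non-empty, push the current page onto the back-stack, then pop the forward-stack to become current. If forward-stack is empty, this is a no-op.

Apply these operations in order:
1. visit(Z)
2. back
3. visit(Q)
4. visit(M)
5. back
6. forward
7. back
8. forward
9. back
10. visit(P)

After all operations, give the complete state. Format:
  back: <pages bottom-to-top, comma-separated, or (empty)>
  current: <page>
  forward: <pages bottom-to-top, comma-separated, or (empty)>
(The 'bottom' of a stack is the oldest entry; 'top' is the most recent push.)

Answer: back: HOME,Q
current: P
forward: (empty)

Derivation:
After 1 (visit(Z)): cur=Z back=1 fwd=0
After 2 (back): cur=HOME back=0 fwd=1
After 3 (visit(Q)): cur=Q back=1 fwd=0
After 4 (visit(M)): cur=M back=2 fwd=0
After 5 (back): cur=Q back=1 fwd=1
After 6 (forward): cur=M back=2 fwd=0
After 7 (back): cur=Q back=1 fwd=1
After 8 (forward): cur=M back=2 fwd=0
After 9 (back): cur=Q back=1 fwd=1
After 10 (visit(P)): cur=P back=2 fwd=0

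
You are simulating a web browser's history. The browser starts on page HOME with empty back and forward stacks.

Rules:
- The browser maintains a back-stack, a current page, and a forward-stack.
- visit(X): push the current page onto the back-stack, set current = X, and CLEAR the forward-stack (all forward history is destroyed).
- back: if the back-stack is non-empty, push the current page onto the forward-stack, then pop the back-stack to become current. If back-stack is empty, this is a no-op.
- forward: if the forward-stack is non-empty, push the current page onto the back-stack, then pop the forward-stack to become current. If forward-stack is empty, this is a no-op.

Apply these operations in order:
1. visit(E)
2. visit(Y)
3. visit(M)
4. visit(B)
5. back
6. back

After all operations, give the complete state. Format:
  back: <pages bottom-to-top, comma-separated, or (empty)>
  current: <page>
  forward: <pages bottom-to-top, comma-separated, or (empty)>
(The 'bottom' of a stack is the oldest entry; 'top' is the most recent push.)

Answer: back: HOME,E
current: Y
forward: B,M

Derivation:
After 1 (visit(E)): cur=E back=1 fwd=0
After 2 (visit(Y)): cur=Y back=2 fwd=0
After 3 (visit(M)): cur=M back=3 fwd=0
After 4 (visit(B)): cur=B back=4 fwd=0
After 5 (back): cur=M back=3 fwd=1
After 6 (back): cur=Y back=2 fwd=2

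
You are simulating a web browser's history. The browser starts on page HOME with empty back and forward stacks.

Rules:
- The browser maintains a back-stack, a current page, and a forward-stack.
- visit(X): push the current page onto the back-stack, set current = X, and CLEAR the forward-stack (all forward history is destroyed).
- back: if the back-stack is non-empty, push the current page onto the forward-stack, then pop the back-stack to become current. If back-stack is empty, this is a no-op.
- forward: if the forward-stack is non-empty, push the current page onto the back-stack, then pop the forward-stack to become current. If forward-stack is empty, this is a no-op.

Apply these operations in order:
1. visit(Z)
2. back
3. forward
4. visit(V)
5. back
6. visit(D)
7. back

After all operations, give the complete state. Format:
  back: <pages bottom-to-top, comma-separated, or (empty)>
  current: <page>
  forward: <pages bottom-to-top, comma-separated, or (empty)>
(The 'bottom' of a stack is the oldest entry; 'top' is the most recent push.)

Answer: back: HOME
current: Z
forward: D

Derivation:
After 1 (visit(Z)): cur=Z back=1 fwd=0
After 2 (back): cur=HOME back=0 fwd=1
After 3 (forward): cur=Z back=1 fwd=0
After 4 (visit(V)): cur=V back=2 fwd=0
After 5 (back): cur=Z back=1 fwd=1
After 6 (visit(D)): cur=D back=2 fwd=0
After 7 (back): cur=Z back=1 fwd=1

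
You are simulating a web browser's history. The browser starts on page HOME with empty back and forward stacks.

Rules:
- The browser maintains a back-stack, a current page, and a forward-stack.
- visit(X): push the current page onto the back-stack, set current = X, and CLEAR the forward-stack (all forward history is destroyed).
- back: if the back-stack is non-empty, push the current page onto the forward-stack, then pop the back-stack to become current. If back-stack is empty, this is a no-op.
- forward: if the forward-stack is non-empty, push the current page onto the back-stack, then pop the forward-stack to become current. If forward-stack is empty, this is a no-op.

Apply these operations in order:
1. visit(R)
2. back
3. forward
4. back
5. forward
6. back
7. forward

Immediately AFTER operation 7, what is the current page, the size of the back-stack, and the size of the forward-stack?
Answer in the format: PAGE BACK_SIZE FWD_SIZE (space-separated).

After 1 (visit(R)): cur=R back=1 fwd=0
After 2 (back): cur=HOME back=0 fwd=1
After 3 (forward): cur=R back=1 fwd=0
After 4 (back): cur=HOME back=0 fwd=1
After 5 (forward): cur=R back=1 fwd=0
After 6 (back): cur=HOME back=0 fwd=1
After 7 (forward): cur=R back=1 fwd=0

R 1 0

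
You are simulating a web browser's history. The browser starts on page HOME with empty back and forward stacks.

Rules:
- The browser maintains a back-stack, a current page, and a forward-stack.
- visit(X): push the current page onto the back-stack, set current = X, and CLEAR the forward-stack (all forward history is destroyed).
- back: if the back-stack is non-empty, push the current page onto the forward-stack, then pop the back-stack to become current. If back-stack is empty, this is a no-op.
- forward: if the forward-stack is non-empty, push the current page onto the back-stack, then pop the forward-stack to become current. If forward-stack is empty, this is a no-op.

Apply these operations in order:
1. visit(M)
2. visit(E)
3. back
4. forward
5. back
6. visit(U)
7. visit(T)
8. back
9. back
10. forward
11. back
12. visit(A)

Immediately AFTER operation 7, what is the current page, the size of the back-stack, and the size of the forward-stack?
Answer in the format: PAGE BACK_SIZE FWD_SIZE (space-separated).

After 1 (visit(M)): cur=M back=1 fwd=0
After 2 (visit(E)): cur=E back=2 fwd=0
After 3 (back): cur=M back=1 fwd=1
After 4 (forward): cur=E back=2 fwd=0
After 5 (back): cur=M back=1 fwd=1
After 6 (visit(U)): cur=U back=2 fwd=0
After 7 (visit(T)): cur=T back=3 fwd=0

T 3 0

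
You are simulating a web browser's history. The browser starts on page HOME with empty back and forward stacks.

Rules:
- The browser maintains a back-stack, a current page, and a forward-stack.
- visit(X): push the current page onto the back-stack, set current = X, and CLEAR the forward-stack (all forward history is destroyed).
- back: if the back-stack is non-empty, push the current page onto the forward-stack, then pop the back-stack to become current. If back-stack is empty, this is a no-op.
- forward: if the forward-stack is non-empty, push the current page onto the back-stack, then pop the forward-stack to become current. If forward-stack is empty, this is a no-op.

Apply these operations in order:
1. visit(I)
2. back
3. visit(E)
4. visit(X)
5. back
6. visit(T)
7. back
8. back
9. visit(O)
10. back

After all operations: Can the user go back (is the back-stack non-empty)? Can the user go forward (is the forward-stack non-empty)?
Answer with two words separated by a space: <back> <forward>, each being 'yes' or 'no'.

After 1 (visit(I)): cur=I back=1 fwd=0
After 2 (back): cur=HOME back=0 fwd=1
After 3 (visit(E)): cur=E back=1 fwd=0
After 4 (visit(X)): cur=X back=2 fwd=0
After 5 (back): cur=E back=1 fwd=1
After 6 (visit(T)): cur=T back=2 fwd=0
After 7 (back): cur=E back=1 fwd=1
After 8 (back): cur=HOME back=0 fwd=2
After 9 (visit(O)): cur=O back=1 fwd=0
After 10 (back): cur=HOME back=0 fwd=1

Answer: no yes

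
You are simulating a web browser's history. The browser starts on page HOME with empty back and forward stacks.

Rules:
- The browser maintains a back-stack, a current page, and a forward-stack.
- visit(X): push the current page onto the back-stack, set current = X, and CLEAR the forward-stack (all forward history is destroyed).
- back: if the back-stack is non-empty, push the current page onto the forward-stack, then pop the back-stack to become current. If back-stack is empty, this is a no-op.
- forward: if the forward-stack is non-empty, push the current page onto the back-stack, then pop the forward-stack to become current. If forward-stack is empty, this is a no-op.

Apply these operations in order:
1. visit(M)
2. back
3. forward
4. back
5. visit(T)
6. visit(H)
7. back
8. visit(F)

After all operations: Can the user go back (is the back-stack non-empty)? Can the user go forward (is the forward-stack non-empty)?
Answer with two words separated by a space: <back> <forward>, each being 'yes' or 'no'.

After 1 (visit(M)): cur=M back=1 fwd=0
After 2 (back): cur=HOME back=0 fwd=1
After 3 (forward): cur=M back=1 fwd=0
After 4 (back): cur=HOME back=0 fwd=1
After 5 (visit(T)): cur=T back=1 fwd=0
After 6 (visit(H)): cur=H back=2 fwd=0
After 7 (back): cur=T back=1 fwd=1
After 8 (visit(F)): cur=F back=2 fwd=0

Answer: yes no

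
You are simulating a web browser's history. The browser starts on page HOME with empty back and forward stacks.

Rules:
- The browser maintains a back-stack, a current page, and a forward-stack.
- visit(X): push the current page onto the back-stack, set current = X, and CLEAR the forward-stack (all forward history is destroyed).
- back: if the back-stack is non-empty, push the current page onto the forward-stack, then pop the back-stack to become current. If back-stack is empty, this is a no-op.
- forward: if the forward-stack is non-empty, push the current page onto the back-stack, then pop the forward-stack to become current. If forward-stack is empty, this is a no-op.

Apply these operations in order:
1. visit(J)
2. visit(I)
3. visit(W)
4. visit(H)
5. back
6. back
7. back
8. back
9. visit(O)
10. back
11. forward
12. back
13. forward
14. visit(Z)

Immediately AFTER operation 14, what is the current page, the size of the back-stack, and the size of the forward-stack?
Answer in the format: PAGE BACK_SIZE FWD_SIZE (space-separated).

After 1 (visit(J)): cur=J back=1 fwd=0
After 2 (visit(I)): cur=I back=2 fwd=0
After 3 (visit(W)): cur=W back=3 fwd=0
After 4 (visit(H)): cur=H back=4 fwd=0
After 5 (back): cur=W back=3 fwd=1
After 6 (back): cur=I back=2 fwd=2
After 7 (back): cur=J back=1 fwd=3
After 8 (back): cur=HOME back=0 fwd=4
After 9 (visit(O)): cur=O back=1 fwd=0
After 10 (back): cur=HOME back=0 fwd=1
After 11 (forward): cur=O back=1 fwd=0
After 12 (back): cur=HOME back=0 fwd=1
After 13 (forward): cur=O back=1 fwd=0
After 14 (visit(Z)): cur=Z back=2 fwd=0

Z 2 0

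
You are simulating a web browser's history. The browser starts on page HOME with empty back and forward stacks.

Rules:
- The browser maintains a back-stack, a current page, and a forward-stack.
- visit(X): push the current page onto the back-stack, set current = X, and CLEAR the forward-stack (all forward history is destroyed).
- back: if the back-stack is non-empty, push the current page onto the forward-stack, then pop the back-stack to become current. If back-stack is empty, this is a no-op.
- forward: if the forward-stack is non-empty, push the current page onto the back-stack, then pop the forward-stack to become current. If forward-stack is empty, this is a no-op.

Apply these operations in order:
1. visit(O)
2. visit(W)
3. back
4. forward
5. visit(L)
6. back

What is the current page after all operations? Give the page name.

After 1 (visit(O)): cur=O back=1 fwd=0
After 2 (visit(W)): cur=W back=2 fwd=0
After 3 (back): cur=O back=1 fwd=1
After 4 (forward): cur=W back=2 fwd=0
After 5 (visit(L)): cur=L back=3 fwd=0
After 6 (back): cur=W back=2 fwd=1

Answer: W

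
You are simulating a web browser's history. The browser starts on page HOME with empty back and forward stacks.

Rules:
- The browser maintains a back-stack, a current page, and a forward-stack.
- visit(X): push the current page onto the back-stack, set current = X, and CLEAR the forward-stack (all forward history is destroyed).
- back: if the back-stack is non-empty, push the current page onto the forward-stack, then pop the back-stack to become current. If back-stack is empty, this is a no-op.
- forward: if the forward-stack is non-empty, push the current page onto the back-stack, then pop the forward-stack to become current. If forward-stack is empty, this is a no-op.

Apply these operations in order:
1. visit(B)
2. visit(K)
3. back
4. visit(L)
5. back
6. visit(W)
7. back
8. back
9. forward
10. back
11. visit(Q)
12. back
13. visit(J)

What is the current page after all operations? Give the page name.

Answer: J

Derivation:
After 1 (visit(B)): cur=B back=1 fwd=0
After 2 (visit(K)): cur=K back=2 fwd=0
After 3 (back): cur=B back=1 fwd=1
After 4 (visit(L)): cur=L back=2 fwd=0
After 5 (back): cur=B back=1 fwd=1
After 6 (visit(W)): cur=W back=2 fwd=0
After 7 (back): cur=B back=1 fwd=1
After 8 (back): cur=HOME back=0 fwd=2
After 9 (forward): cur=B back=1 fwd=1
After 10 (back): cur=HOME back=0 fwd=2
After 11 (visit(Q)): cur=Q back=1 fwd=0
After 12 (back): cur=HOME back=0 fwd=1
After 13 (visit(J)): cur=J back=1 fwd=0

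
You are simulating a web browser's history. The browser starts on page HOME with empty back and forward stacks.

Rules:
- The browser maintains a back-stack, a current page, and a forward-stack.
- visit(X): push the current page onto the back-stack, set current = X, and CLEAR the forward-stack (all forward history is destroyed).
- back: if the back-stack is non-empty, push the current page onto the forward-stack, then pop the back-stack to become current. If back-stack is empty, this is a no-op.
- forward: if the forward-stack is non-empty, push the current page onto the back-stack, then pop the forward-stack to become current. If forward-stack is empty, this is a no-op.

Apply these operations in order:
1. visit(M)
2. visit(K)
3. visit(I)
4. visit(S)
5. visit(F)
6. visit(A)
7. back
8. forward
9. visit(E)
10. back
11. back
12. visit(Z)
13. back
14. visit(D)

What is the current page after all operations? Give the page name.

Answer: D

Derivation:
After 1 (visit(M)): cur=M back=1 fwd=0
After 2 (visit(K)): cur=K back=2 fwd=0
After 3 (visit(I)): cur=I back=3 fwd=0
After 4 (visit(S)): cur=S back=4 fwd=0
After 5 (visit(F)): cur=F back=5 fwd=0
After 6 (visit(A)): cur=A back=6 fwd=0
After 7 (back): cur=F back=5 fwd=1
After 8 (forward): cur=A back=6 fwd=0
After 9 (visit(E)): cur=E back=7 fwd=0
After 10 (back): cur=A back=6 fwd=1
After 11 (back): cur=F back=5 fwd=2
After 12 (visit(Z)): cur=Z back=6 fwd=0
After 13 (back): cur=F back=5 fwd=1
After 14 (visit(D)): cur=D back=6 fwd=0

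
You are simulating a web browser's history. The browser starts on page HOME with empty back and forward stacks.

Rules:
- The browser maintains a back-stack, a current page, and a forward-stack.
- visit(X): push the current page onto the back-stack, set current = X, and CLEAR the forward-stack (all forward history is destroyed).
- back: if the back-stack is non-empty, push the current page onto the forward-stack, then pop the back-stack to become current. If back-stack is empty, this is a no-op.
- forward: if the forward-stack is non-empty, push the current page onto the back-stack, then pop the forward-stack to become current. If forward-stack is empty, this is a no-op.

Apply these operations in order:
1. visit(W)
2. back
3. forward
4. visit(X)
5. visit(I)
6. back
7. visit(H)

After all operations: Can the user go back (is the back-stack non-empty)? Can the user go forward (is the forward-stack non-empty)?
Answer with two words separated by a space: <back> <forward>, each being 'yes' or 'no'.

After 1 (visit(W)): cur=W back=1 fwd=0
After 2 (back): cur=HOME back=0 fwd=1
After 3 (forward): cur=W back=1 fwd=0
After 4 (visit(X)): cur=X back=2 fwd=0
After 5 (visit(I)): cur=I back=3 fwd=0
After 6 (back): cur=X back=2 fwd=1
After 7 (visit(H)): cur=H back=3 fwd=0

Answer: yes no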